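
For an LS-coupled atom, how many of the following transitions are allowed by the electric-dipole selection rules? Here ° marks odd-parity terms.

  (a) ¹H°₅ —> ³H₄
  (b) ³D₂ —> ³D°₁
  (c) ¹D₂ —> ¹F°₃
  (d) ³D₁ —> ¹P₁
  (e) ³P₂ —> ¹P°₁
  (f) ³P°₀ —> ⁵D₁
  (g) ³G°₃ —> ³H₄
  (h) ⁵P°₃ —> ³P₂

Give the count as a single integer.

3

(a) forbidden (ΔS fails)
(b) allowed
(c) allowed
(d) forbidden (parity, ΔS fail)
(e) forbidden (ΔS fails)
(f) forbidden (ΔS fails)
(g) allowed
(h) forbidden (ΔS fails)
Total allowed: 3 of 8.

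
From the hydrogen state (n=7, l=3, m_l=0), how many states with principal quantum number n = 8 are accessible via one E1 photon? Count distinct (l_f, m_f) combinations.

6

E1 requires Δl = ±1, so l_f ∈ {2, 4}; with 0 ≤ l_f ≤ n_f−1 = 7, the allowed l_f values are {2, 4}.
For l_f = 2: m_f ∈ {m_i−1, m_i, m_i+1} ∩ [−2, 2] = {-1, 0, 1} → 3 states.
For l_f = 4: m_f ∈ {m_i−1, m_i, m_i+1} ∩ [−4, 4] = {-1, 0, 1} → 3 states.
Total: 6.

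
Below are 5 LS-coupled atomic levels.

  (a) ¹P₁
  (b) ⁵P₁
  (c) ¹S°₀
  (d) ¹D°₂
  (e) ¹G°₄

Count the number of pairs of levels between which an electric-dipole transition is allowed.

2

(a)–(b): forbidden (parity, ΔS).
(a)–(c): allowed.
(a)–(d): allowed.
(a)–(e): forbidden (ΔL, ΔJ).
(b)–(c): forbidden (ΔS).
(b)–(d): forbidden (ΔS).
(b)–(e): forbidden (ΔS, ΔL, ΔJ).
(c)–(d): forbidden (parity, ΔL, ΔJ).
(c)–(e): forbidden (parity, ΔL, ΔJ).
(d)–(e): forbidden (parity, ΔL, ΔJ).
Allowed pairs: 2 of 10.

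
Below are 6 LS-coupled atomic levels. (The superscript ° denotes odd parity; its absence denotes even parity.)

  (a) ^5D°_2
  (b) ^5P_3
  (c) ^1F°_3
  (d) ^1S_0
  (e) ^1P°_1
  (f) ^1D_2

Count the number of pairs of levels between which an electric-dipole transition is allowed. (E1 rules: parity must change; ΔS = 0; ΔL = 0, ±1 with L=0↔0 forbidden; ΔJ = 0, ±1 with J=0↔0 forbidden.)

4

(a)–(b): allowed.
(a)–(c): forbidden (parity, ΔS).
(a)–(d): forbidden (ΔS, ΔL, ΔJ).
(a)–(e): forbidden (parity, ΔS).
(a)–(f): forbidden (ΔS).
(b)–(c): forbidden (ΔS, ΔL).
(b)–(d): forbidden (parity, ΔS, ΔJ).
(b)–(e): forbidden (ΔS, ΔJ).
(b)–(f): forbidden (parity, ΔS).
(c)–(d): forbidden (ΔL, ΔJ).
(c)–(e): forbidden (parity, ΔL, ΔJ).
(c)–(f): allowed.
(d)–(e): allowed.
(d)–(f): forbidden (parity, ΔL, ΔJ).
(e)–(f): allowed.
Allowed pairs: 4 of 15.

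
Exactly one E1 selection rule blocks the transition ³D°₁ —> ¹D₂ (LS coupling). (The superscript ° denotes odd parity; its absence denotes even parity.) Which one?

Initial level: S=1, L=2, J=1, parity odd. Final level: S=0, L=2, J=2, parity even.
Parity must change: odd → even — ok.
ΔS = 0: S: 1 → 0 — fails.
ΔL = 0, ±1 (not L=0↔0): L: 2 → 2, ΔL = +0 — ok.
ΔJ = 0, ±1 (not J=0↔0): J: 1 → 2, ΔJ = +1 — ok.

the ΔS = 0 rule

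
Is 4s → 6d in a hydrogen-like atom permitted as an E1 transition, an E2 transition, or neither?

Δl = 2 − 0 = +2; l_i + l_f = 2.
E1 (Δl = ±1): not satisfied.
E2 (Δl = 0,±2, l_i+l_f ≥ 2): satisfied.

E2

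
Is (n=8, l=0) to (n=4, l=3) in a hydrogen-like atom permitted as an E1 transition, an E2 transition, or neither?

neither

Δl = 3 − 0 = +3; l_i + l_f = 3.
E1 (Δl = ±1): not satisfied.
E2 (Δl = 0,±2, l_i+l_f ≥ 2): not satisfied.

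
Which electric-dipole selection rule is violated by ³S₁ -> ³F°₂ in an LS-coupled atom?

the ΔL = 0, ±1 rule

Initial level: S=1, L=0, J=1, parity even. Final level: S=1, L=3, J=2, parity odd.
ΔS = 0: S: 1 → 1 — ok.
ΔL = 0, ±1 (not L=0↔0): L: 0 → 3, ΔL = +3 — fails.
ΔJ = 0, ±1 (not J=0↔0): J: 1 → 2, ΔJ = +1 — ok.
Parity must change: even → odd — ok.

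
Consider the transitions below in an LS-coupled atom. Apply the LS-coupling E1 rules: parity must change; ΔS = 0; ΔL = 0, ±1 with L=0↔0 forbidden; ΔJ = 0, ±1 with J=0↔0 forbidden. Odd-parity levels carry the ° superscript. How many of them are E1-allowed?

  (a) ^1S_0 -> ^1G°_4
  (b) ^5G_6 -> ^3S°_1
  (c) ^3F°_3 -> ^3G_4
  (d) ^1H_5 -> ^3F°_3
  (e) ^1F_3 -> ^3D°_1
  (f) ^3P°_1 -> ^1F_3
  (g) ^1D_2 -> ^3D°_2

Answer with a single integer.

1

(a) forbidden (ΔL, ΔJ fail)
(b) forbidden (ΔS, ΔL, ΔJ fail)
(c) allowed
(d) forbidden (ΔS, ΔL, ΔJ fail)
(e) forbidden (ΔS, ΔJ fail)
(f) forbidden (ΔS, ΔL, ΔJ fail)
(g) forbidden (ΔS fails)
Total allowed: 1 of 7.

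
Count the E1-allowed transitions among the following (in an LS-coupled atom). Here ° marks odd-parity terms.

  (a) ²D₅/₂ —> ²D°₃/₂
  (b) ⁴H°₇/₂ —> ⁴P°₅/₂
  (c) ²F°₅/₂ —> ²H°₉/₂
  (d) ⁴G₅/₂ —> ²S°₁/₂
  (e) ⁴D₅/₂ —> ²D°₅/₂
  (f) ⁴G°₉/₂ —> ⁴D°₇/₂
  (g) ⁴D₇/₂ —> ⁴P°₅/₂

(a) allowed
(b) forbidden (parity, ΔL fail)
(c) forbidden (parity, ΔL, ΔJ fail)
(d) forbidden (ΔS, ΔL, ΔJ fail)
(e) forbidden (ΔS fails)
(f) forbidden (parity, ΔL fail)
(g) allowed
Total allowed: 2 of 7.

2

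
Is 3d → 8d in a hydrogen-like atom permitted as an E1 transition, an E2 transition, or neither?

E2

Δl = 2 − 2 = +0; l_i + l_f = 4.
E1 (Δl = ±1): not satisfied.
E2 (Δl = 0,±2, l_i+l_f ≥ 2): satisfied.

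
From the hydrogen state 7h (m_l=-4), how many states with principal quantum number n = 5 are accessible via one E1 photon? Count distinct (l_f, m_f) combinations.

E1 requires Δl = ±1, so l_f ∈ {4, 6}; with 0 ≤ l_f ≤ n_f−1 = 4, the allowed l_f values are {4}.
For l_f = 4: m_f ∈ {m_i−1, m_i, m_i+1} ∩ [−4, 4] = {-4, -3} → 2 states.
Total: 2.

2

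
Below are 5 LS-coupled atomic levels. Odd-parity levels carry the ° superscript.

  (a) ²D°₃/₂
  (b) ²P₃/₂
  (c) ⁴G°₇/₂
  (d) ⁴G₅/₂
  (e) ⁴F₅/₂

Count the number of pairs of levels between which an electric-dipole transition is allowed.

3

(a)–(b): allowed.
(a)–(c): forbidden (parity, ΔS, ΔL, ΔJ).
(a)–(d): forbidden (ΔS, ΔL).
(a)–(e): forbidden (ΔS).
(b)–(c): forbidden (ΔS, ΔL, ΔJ).
(b)–(d): forbidden (parity, ΔS, ΔL).
(b)–(e): forbidden (parity, ΔS, ΔL).
(c)–(d): allowed.
(c)–(e): allowed.
(d)–(e): forbidden (parity).
Allowed pairs: 3 of 10.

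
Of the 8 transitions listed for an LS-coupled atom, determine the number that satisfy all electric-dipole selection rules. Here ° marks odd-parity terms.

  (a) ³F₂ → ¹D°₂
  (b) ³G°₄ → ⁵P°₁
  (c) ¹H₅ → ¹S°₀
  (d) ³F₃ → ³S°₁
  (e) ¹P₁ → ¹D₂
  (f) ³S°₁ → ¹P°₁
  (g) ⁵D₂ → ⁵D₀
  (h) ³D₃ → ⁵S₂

0

(a) forbidden (ΔS fails)
(b) forbidden (parity, ΔS, ΔL, ΔJ fail)
(c) forbidden (ΔL, ΔJ fail)
(d) forbidden (ΔL, ΔJ fail)
(e) forbidden (parity fails)
(f) forbidden (parity, ΔS fail)
(g) forbidden (parity, ΔJ fail)
(h) forbidden (parity, ΔS, ΔL fail)
Total allowed: 0 of 8.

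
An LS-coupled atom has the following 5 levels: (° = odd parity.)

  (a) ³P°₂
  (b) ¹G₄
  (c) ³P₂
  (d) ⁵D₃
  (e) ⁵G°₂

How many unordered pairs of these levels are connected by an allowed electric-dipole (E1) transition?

(a)–(b): forbidden (ΔS, ΔL, ΔJ).
(a)–(c): allowed.
(a)–(d): forbidden (ΔS).
(a)–(e): forbidden (parity, ΔS, ΔL).
(b)–(c): forbidden (parity, ΔS, ΔL, ΔJ).
(b)–(d): forbidden (parity, ΔS, ΔL).
(b)–(e): forbidden (ΔS, ΔJ).
(c)–(d): forbidden (parity, ΔS).
(c)–(e): forbidden (ΔS, ΔL).
(d)–(e): forbidden (ΔL).
Allowed pairs: 1 of 10.

1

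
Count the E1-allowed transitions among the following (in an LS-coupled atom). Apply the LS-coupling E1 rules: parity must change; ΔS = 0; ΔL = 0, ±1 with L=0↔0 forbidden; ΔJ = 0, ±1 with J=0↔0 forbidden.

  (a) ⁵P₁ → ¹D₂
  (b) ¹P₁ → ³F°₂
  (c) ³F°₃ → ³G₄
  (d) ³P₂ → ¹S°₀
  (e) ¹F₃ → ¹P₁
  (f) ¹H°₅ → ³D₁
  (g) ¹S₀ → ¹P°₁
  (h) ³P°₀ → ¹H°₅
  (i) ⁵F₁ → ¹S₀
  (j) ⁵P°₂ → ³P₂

2

(a) forbidden (parity, ΔS fail)
(b) forbidden (ΔS, ΔL fail)
(c) allowed
(d) forbidden (ΔS, ΔJ fail)
(e) forbidden (parity, ΔL, ΔJ fail)
(f) forbidden (ΔS, ΔL, ΔJ fail)
(g) allowed
(h) forbidden (parity, ΔS, ΔL, ΔJ fail)
(i) forbidden (parity, ΔS, ΔL fail)
(j) forbidden (ΔS fails)
Total allowed: 2 of 10.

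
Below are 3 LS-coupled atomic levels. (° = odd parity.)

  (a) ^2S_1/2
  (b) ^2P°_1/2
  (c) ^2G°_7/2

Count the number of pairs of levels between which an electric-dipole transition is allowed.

(a)–(b): allowed.
(a)–(c): forbidden (ΔL, ΔJ).
(b)–(c): forbidden (parity, ΔL, ΔJ).
Allowed pairs: 1 of 3.

1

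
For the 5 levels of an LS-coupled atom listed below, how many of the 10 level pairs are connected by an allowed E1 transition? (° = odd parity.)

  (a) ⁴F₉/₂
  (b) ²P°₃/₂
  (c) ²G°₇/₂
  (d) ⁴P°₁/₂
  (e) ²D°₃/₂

0

(a)–(b): forbidden (ΔS, ΔL, ΔJ).
(a)–(c): forbidden (ΔS).
(a)–(d): forbidden (ΔL, ΔJ).
(a)–(e): forbidden (ΔS, ΔJ).
(b)–(c): forbidden (parity, ΔL, ΔJ).
(b)–(d): forbidden (parity, ΔS).
(b)–(e): forbidden (parity).
(c)–(d): forbidden (parity, ΔS, ΔL, ΔJ).
(c)–(e): forbidden (parity, ΔL, ΔJ).
(d)–(e): forbidden (parity, ΔS).
Allowed pairs: 0 of 10.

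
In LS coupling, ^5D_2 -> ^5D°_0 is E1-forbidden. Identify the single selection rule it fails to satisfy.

ΔJ = 0, ±1 (not J=0↔0): J: 2 → 0, ΔJ = -2 — fails.
ΔL = 0, ±1 (not L=0↔0): L: 2 → 2, ΔL = +0 — passes.
ΔS = 0: S: 2 → 2 — passes.
Parity must change: even → odd — passes.

the ΔJ = 0, ±1 rule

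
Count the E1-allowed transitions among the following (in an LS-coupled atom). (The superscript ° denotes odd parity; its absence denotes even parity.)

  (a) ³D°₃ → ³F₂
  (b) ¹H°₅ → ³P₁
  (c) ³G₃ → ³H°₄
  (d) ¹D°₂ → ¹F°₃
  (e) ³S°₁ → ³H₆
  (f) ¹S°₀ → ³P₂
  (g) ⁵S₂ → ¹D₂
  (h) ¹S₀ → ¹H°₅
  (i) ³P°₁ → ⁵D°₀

(a) allowed
(b) forbidden (ΔS, ΔL, ΔJ fail)
(c) allowed
(d) forbidden (parity fails)
(e) forbidden (ΔL, ΔJ fail)
(f) forbidden (ΔS, ΔJ fail)
(g) forbidden (parity, ΔS, ΔL fail)
(h) forbidden (ΔL, ΔJ fail)
(i) forbidden (parity, ΔS fail)
Total allowed: 2 of 9.

2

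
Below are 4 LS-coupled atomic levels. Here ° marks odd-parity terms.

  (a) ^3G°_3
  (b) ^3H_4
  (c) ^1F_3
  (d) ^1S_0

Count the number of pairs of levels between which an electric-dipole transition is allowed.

(a)–(b): allowed.
(a)–(c): forbidden (ΔS).
(a)–(d): forbidden (ΔS, ΔL, ΔJ).
(b)–(c): forbidden (parity, ΔS, ΔL).
(b)–(d): forbidden (parity, ΔS, ΔL, ΔJ).
(c)–(d): forbidden (parity, ΔL, ΔJ).
Allowed pairs: 1 of 6.

1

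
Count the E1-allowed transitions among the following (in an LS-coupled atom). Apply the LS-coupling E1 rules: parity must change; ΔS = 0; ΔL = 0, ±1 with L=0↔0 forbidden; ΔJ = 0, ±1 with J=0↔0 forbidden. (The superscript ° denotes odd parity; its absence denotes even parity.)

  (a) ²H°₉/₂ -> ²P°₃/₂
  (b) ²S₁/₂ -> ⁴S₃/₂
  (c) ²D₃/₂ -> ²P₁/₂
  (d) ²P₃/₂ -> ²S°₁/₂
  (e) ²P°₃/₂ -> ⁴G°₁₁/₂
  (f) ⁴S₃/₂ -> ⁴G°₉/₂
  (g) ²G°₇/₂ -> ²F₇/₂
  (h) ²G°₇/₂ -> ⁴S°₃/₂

2

(a) forbidden (parity, ΔL, ΔJ fail)
(b) forbidden (parity, ΔS, ΔL fail)
(c) forbidden (parity fails)
(d) allowed
(e) forbidden (parity, ΔS, ΔL, ΔJ fail)
(f) forbidden (ΔL, ΔJ fail)
(g) allowed
(h) forbidden (parity, ΔS, ΔL, ΔJ fail)
Total allowed: 2 of 8.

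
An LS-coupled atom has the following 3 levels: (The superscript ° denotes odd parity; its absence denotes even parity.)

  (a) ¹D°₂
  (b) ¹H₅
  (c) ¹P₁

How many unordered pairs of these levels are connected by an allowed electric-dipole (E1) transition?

(a)–(b): forbidden (ΔL, ΔJ).
(a)–(c): allowed.
(b)–(c): forbidden (parity, ΔL, ΔJ).
Allowed pairs: 1 of 3.

1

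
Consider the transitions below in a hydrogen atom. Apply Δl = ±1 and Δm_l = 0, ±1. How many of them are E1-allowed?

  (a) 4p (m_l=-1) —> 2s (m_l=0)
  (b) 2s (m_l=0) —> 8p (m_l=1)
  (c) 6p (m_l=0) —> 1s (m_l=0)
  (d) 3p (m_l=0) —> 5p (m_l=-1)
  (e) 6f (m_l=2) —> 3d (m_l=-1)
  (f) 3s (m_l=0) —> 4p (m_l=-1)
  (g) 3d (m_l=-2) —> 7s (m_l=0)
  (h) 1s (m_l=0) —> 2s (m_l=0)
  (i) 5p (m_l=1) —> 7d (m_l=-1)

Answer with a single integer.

4

(a) allowed
(b) allowed
(c) allowed
(d) forbidden — Δl = +0 (E1 requires Δl = ±1)
(e) forbidden — Δm_l = -3 (E1 requires Δm_l = 0, ±1)
(f) allowed
(g) forbidden — Δl = -2 (E1 requires Δl = ±1); Δm_l = +2 (E1 requires Δm_l = 0, ±1)
(h) forbidden — Δl = +0 (E1 requires Δl = ±1)
(i) forbidden — Δm_l = -2 (E1 requires Δm_l = 0, ±1)
Total allowed: 4 of 9.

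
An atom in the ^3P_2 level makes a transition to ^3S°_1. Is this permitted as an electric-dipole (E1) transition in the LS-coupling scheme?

Initial level: S=1, L=1, J=2, parity even. Final level: S=1, L=0, J=1, parity odd.
Parity must change: even → odd — satisfied.
ΔL = 0, ±1 (not L=0↔0): L: 1 → 0, ΔL = -1 — satisfied.
ΔJ = 0, ±1 (not J=0↔0): J: 2 → 1, ΔJ = -1 — satisfied.
ΔS = 0: S: 1 → 1 — satisfied.
All four E1 rules are satisfied.

allowed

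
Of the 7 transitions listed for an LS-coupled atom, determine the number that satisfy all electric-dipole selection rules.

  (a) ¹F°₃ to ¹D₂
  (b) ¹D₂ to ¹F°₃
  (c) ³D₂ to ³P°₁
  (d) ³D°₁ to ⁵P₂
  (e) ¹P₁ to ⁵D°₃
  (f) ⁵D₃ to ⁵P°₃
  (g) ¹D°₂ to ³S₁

4

(a) allowed
(b) allowed
(c) allowed
(d) forbidden (ΔS fails)
(e) forbidden (ΔS, ΔJ fail)
(f) allowed
(g) forbidden (ΔS, ΔL fail)
Total allowed: 4 of 7.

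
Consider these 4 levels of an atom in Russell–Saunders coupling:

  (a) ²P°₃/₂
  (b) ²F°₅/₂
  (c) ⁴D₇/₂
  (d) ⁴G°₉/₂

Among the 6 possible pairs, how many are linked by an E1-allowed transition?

(a)–(b): forbidden (parity, ΔL).
(a)–(c): forbidden (ΔS, ΔJ).
(a)–(d): forbidden (parity, ΔS, ΔL, ΔJ).
(b)–(c): forbidden (ΔS).
(b)–(d): forbidden (parity, ΔS, ΔJ).
(c)–(d): forbidden (ΔL).
Allowed pairs: 0 of 6.

0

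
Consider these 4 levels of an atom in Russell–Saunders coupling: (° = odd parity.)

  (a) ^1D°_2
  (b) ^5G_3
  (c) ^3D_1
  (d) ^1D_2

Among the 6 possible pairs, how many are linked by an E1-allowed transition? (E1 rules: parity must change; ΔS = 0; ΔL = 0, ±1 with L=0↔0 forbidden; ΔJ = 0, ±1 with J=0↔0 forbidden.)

(a)–(b): forbidden (ΔS, ΔL).
(a)–(c): forbidden (ΔS).
(a)–(d): allowed.
(b)–(c): forbidden (parity, ΔS, ΔL, ΔJ).
(b)–(d): forbidden (parity, ΔS, ΔL).
(c)–(d): forbidden (parity, ΔS).
Allowed pairs: 1 of 6.

1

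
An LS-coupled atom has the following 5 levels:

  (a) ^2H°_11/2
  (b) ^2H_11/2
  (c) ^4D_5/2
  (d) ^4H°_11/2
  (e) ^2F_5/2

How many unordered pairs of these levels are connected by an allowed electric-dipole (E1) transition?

1

(a)–(b): allowed.
(a)–(c): forbidden (ΔS, ΔL, ΔJ).
(a)–(d): forbidden (parity, ΔS).
(a)–(e): forbidden (ΔL, ΔJ).
(b)–(c): forbidden (parity, ΔS, ΔL, ΔJ).
(b)–(d): forbidden (ΔS).
(b)–(e): forbidden (parity, ΔL, ΔJ).
(c)–(d): forbidden (ΔL, ΔJ).
(c)–(e): forbidden (parity, ΔS).
(d)–(e): forbidden (ΔS, ΔL, ΔJ).
Allowed pairs: 1 of 10.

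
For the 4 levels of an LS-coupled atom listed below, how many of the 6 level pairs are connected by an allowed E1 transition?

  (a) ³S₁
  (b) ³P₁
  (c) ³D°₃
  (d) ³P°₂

(a)–(b): forbidden (parity).
(a)–(c): forbidden (ΔL, ΔJ).
(a)–(d): allowed.
(b)–(c): forbidden (ΔJ).
(b)–(d): allowed.
(c)–(d): forbidden (parity).
Allowed pairs: 2 of 6.

2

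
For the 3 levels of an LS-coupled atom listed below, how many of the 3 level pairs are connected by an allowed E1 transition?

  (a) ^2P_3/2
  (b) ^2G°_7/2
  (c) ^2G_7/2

(a)–(b): forbidden (ΔL, ΔJ).
(a)–(c): forbidden (parity, ΔL, ΔJ).
(b)–(c): allowed.
Allowed pairs: 1 of 3.

1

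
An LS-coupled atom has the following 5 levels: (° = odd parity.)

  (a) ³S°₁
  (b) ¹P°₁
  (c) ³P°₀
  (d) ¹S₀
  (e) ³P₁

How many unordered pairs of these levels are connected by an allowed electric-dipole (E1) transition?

(a)–(b): forbidden (parity, ΔS).
(a)–(c): forbidden (parity).
(a)–(d): forbidden (ΔS, ΔL).
(a)–(e): allowed.
(b)–(c): forbidden (parity, ΔS).
(b)–(d): allowed.
(b)–(e): forbidden (ΔS).
(c)–(d): forbidden (ΔS, ΔJ).
(c)–(e): allowed.
(d)–(e): forbidden (parity, ΔS).
Allowed pairs: 3 of 10.

3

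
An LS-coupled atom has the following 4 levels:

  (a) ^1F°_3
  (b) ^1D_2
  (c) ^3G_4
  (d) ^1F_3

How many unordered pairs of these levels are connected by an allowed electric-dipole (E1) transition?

2

(a)–(b): allowed.
(a)–(c): forbidden (ΔS).
(a)–(d): allowed.
(b)–(c): forbidden (parity, ΔS, ΔL, ΔJ).
(b)–(d): forbidden (parity).
(c)–(d): forbidden (parity, ΔS).
Allowed pairs: 2 of 6.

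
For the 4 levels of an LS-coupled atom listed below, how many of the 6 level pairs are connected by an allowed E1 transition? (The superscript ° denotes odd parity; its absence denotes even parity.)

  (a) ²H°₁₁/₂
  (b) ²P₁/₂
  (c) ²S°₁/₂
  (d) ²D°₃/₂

(a)–(b): forbidden (ΔL, ΔJ).
(a)–(c): forbidden (parity, ΔL, ΔJ).
(a)–(d): forbidden (parity, ΔL, ΔJ).
(b)–(c): allowed.
(b)–(d): allowed.
(c)–(d): forbidden (parity, ΔL).
Allowed pairs: 2 of 6.

2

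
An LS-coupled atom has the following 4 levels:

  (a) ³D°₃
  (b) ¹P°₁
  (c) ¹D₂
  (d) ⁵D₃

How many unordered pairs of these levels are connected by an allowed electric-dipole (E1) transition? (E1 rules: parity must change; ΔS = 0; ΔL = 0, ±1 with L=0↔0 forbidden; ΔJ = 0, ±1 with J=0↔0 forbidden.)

1

(a)–(b): forbidden (parity, ΔS, ΔJ).
(a)–(c): forbidden (ΔS).
(a)–(d): forbidden (ΔS).
(b)–(c): allowed.
(b)–(d): forbidden (ΔS, ΔJ).
(c)–(d): forbidden (parity, ΔS).
Allowed pairs: 1 of 6.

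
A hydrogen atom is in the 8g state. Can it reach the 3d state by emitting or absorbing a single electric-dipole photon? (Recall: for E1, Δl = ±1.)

forbidden

l: 4 → 2 (Δl = -2). Δl = ±1 fails.
The transition is electric-dipole forbidden.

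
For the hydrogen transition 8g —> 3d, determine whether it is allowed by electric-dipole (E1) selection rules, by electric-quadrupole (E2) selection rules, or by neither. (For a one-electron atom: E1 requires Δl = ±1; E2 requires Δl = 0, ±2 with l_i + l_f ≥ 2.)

E2

Δl = 2 − 4 = -2; l_i + l_f = 6.
E1 (Δl = ±1): not satisfied.
E2 (Δl = 0,±2, l_i+l_f ≥ 2): satisfied.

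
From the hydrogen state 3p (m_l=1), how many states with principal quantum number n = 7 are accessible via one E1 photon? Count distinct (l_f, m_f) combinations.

E1 requires Δl = ±1, so l_f ∈ {0, 2}; with 0 ≤ l_f ≤ n_f−1 = 6, the allowed l_f values are {0, 2}.
For l_f = 0: m_f ∈ {m_i−1, m_i, m_i+1} ∩ [−0, 0] = {0} → 1 state.
For l_f = 2: m_f ∈ {m_i−1, m_i, m_i+1} ∩ [−2, 2] = {0, 1, 2} → 3 states.
Total: 4.

4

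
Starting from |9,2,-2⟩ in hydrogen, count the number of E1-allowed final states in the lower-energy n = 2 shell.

1

E1 requires Δl = ±1, so l_f ∈ {1, 3}; with 0 ≤ l_f ≤ n_f−1 = 1, the allowed l_f values are {1}.
For l_f = 1: m_f ∈ {m_i−1, m_i, m_i+1} ∩ [−1, 1] = {-1} → 1 state.
Total: 1.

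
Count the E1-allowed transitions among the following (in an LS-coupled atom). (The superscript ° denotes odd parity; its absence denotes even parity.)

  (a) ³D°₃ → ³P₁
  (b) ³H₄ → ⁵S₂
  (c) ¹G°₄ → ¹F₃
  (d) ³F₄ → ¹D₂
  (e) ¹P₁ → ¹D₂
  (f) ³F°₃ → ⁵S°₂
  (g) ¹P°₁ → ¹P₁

(a) forbidden (ΔJ fails)
(b) forbidden (parity, ΔS, ΔL, ΔJ fail)
(c) allowed
(d) forbidden (parity, ΔS, ΔJ fail)
(e) forbidden (parity fails)
(f) forbidden (parity, ΔS, ΔL fail)
(g) allowed
Total allowed: 2 of 7.

2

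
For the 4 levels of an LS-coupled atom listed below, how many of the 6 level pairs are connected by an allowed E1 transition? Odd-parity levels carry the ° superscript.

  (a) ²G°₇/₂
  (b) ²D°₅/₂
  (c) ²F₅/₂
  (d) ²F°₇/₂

(a)–(b): forbidden (parity, ΔL).
(a)–(c): allowed.
(a)–(d): forbidden (parity).
(b)–(c): allowed.
(b)–(d): forbidden (parity).
(c)–(d): allowed.
Allowed pairs: 3 of 6.

3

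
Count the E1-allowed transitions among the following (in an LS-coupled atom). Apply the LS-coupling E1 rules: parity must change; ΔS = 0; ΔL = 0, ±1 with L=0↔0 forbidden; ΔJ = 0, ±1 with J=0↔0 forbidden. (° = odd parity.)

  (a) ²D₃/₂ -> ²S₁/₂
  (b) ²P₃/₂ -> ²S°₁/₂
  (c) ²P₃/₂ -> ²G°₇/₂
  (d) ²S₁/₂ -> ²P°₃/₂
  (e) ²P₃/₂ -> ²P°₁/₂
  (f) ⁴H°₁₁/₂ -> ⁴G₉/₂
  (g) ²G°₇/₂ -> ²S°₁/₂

(a) forbidden (parity, ΔL fail)
(b) allowed
(c) forbidden (ΔL, ΔJ fail)
(d) allowed
(e) allowed
(f) allowed
(g) forbidden (parity, ΔL, ΔJ fail)
Total allowed: 4 of 7.

4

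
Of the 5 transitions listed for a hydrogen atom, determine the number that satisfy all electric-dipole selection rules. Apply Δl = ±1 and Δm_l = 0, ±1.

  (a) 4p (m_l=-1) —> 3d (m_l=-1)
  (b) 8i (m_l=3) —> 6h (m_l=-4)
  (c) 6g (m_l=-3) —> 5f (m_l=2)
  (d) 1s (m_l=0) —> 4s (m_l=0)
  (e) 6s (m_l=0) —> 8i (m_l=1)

(a) allowed
(b) forbidden — Δm_l = -7 (E1 requires Δm_l = 0, ±1)
(c) forbidden — Δm_l = +5 (E1 requires Δm_l = 0, ±1)
(d) forbidden — Δl = +0 (E1 requires Δl = ±1)
(e) forbidden — Δl = +6 (E1 requires Δl = ±1)
Total allowed: 1 of 5.

1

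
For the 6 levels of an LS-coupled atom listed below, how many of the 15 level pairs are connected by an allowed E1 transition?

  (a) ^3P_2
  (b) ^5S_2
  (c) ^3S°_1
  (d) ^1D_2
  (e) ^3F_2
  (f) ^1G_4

1

(a)–(b): forbidden (parity, ΔS).
(a)–(c): allowed.
(a)–(d): forbidden (parity, ΔS).
(a)–(e): forbidden (parity, ΔL).
(a)–(f): forbidden (parity, ΔS, ΔL, ΔJ).
(b)–(c): forbidden (ΔS, ΔL).
(b)–(d): forbidden (parity, ΔS, ΔL).
(b)–(e): forbidden (parity, ΔS, ΔL).
(b)–(f): forbidden (parity, ΔS, ΔL, ΔJ).
(c)–(d): forbidden (ΔS, ΔL).
(c)–(e): forbidden (ΔL).
(c)–(f): forbidden (ΔS, ΔL, ΔJ).
(d)–(e): forbidden (parity, ΔS).
(d)–(f): forbidden (parity, ΔL, ΔJ).
(e)–(f): forbidden (parity, ΔS, ΔJ).
Allowed pairs: 1 of 15.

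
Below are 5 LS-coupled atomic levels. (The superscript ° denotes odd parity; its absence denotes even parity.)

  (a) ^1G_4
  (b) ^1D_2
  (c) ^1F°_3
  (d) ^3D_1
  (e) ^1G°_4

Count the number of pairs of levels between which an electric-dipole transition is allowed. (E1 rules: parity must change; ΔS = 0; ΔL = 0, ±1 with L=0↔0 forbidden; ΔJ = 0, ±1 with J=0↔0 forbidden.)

(a)–(b): forbidden (parity, ΔL, ΔJ).
(a)–(c): allowed.
(a)–(d): forbidden (parity, ΔS, ΔL, ΔJ).
(a)–(e): allowed.
(b)–(c): allowed.
(b)–(d): forbidden (parity, ΔS).
(b)–(e): forbidden (ΔL, ΔJ).
(c)–(d): forbidden (ΔS, ΔJ).
(c)–(e): forbidden (parity).
(d)–(e): forbidden (ΔS, ΔL, ΔJ).
Allowed pairs: 3 of 10.

3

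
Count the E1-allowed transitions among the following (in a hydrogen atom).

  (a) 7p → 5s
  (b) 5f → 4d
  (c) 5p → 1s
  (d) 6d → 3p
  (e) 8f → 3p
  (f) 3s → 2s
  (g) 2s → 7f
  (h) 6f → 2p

4

(a) allowed
(b) allowed
(c) allowed
(d) allowed
(e) forbidden — Δl = -2 (E1 requires Δl = ±1)
(f) forbidden — Δl = +0 (E1 requires Δl = ±1)
(g) forbidden — Δl = +3 (E1 requires Δl = ±1)
(h) forbidden — Δl = -2 (E1 requires Δl = ±1)
Total allowed: 4 of 8.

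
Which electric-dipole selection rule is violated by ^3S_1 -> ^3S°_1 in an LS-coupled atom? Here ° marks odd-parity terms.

Parity must change: even → odd — passes.
ΔS = 0: S: 1 → 1 — passes.
ΔL = 0, ±1 (not L=0↔0): L: 0 → 0, ΔL = +0 — fails.
ΔJ = 0, ±1 (not J=0↔0): J: 1 → 1, ΔJ = +0 — passes.

the L=0 ↔ L=0 exclusion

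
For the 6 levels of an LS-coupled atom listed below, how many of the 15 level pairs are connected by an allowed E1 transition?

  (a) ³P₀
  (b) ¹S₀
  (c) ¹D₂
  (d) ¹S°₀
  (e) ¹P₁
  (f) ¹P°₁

(a)–(b): forbidden (parity, ΔS, ΔJ).
(a)–(c): forbidden (parity, ΔS, ΔJ).
(a)–(d): forbidden (ΔS, ΔJ).
(a)–(e): forbidden (parity, ΔS).
(a)–(f): forbidden (ΔS).
(b)–(c): forbidden (parity, ΔL, ΔJ).
(b)–(d): forbidden (ΔL, ΔJ).
(b)–(e): forbidden (parity).
(b)–(f): allowed.
(c)–(d): forbidden (ΔL, ΔJ).
(c)–(e): forbidden (parity).
(c)–(f): allowed.
(d)–(e): allowed.
(d)–(f): forbidden (parity).
(e)–(f): allowed.
Allowed pairs: 4 of 15.

4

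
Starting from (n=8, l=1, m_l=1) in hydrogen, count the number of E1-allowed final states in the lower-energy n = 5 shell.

4

E1 requires Δl = ±1, so l_f ∈ {0, 2}; with 0 ≤ l_f ≤ n_f−1 = 4, the allowed l_f values are {0, 2}.
For l_f = 0: m_f ∈ {m_i−1, m_i, m_i+1} ∩ [−0, 0] = {0} → 1 state.
For l_f = 2: m_f ∈ {m_i−1, m_i, m_i+1} ∩ [−2, 2] = {0, 1, 2} → 3 states.
Total: 4.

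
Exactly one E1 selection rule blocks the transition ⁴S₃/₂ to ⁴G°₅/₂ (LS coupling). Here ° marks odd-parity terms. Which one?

Reading off the term symbols: S 3/2→3/2, L 0→4, J 3/2→5/2, parity even→odd.
Parity must change: even → odd — ok.
ΔS = 0: S: 3/2 → 3/2 — ok.
ΔL = 0, ±1 (not L=0↔0): L: 0 → 4, ΔL = +4 — fails.
ΔJ = 0, ±1 (not J=0↔0): J: 3/2 → 5/2, ΔJ = +1 — ok.

the ΔL = 0, ±1 rule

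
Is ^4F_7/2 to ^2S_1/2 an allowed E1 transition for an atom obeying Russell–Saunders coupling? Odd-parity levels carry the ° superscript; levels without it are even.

forbidden

Initial level: S=3/2, L=3, J=7/2, parity even. Final level: S=1/2, L=0, J=1/2, parity even.
Parity must change: even → even — ✗.
ΔS = 0: S: 3/2 → 1/2 — ✗.
ΔL = 0, ±1 (not L=0↔0): L: 3 → 0, ΔL = -3 — ✗.
ΔJ = 0, ±1 (not J=0↔0): J: 7/2 → 1/2, ΔJ = -3 — ✗.
Rule(s) violated: parity, ΔS, ΔL, ΔJ.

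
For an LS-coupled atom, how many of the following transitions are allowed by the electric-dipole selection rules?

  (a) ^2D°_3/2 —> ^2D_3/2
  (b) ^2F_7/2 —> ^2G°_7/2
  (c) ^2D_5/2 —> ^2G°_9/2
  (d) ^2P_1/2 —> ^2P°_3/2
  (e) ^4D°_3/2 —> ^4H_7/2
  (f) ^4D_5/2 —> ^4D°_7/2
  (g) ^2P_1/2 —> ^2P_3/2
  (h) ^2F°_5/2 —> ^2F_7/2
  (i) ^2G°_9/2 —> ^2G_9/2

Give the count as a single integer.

(a) allowed
(b) allowed
(c) forbidden (ΔL, ΔJ fail)
(d) allowed
(e) forbidden (ΔL, ΔJ fail)
(f) allowed
(g) forbidden (parity fails)
(h) allowed
(i) allowed
Total allowed: 6 of 9.

6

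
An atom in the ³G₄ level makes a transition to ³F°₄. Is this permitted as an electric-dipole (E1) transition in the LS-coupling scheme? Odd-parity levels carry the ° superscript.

Reading off the term symbols: S 1→1, L 4→3, J 4→4, parity even→odd.
Parity must change: even → odd — satisfied.
ΔS = 0: S: 1 → 1 — satisfied.
ΔL = 0, ±1 (not L=0↔0): L: 4 → 3, ΔL = -1 — satisfied.
ΔJ = 0, ±1 (not J=0↔0): J: 4 → 4, ΔJ = +0 — satisfied.
All four E1 rules are satisfied.

allowed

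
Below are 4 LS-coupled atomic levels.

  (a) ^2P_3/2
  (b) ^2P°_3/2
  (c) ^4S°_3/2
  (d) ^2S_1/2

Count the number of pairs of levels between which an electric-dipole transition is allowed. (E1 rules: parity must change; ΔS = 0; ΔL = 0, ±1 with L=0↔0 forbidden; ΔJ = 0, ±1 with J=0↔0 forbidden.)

(a)–(b): allowed.
(a)–(c): forbidden (ΔS).
(a)–(d): forbidden (parity).
(b)–(c): forbidden (parity, ΔS).
(b)–(d): allowed.
(c)–(d): forbidden (ΔS, ΔL).
Allowed pairs: 2 of 6.

2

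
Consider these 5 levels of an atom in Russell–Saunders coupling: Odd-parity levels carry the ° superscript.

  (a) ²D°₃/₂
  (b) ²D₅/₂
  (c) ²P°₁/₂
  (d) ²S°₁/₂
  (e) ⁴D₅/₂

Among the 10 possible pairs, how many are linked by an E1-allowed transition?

1

(a)–(b): allowed.
(a)–(c): forbidden (parity).
(a)–(d): forbidden (parity, ΔL).
(a)–(e): forbidden (ΔS).
(b)–(c): forbidden (ΔJ).
(b)–(d): forbidden (ΔL, ΔJ).
(b)–(e): forbidden (parity, ΔS).
(c)–(d): forbidden (parity).
(c)–(e): forbidden (ΔS, ΔJ).
(d)–(e): forbidden (ΔS, ΔL, ΔJ).
Allowed pairs: 1 of 10.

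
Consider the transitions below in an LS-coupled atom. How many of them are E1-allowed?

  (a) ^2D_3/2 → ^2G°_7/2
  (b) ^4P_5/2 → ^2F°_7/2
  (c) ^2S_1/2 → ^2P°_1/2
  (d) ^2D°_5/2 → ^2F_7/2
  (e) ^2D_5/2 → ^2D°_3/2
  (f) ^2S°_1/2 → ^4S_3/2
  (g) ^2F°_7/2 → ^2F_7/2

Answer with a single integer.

4

(a) forbidden (ΔL, ΔJ fail)
(b) forbidden (ΔS, ΔL fail)
(c) allowed
(d) allowed
(e) allowed
(f) forbidden (ΔS, ΔL fail)
(g) allowed
Total allowed: 4 of 7.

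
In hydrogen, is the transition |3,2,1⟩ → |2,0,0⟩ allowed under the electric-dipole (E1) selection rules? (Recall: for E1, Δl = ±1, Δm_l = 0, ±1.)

Initial l = 2, final l = 0, so Δl = -2. E1 requires Δl = ±1: violated.
Δm_l = 0 − (1) = -1. E1 requires Δm_l = 0, ±1: satisfied.
The transition is electric-dipole forbidden.

forbidden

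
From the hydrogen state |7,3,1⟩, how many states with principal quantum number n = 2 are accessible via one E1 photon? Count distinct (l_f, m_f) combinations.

0

E1 requires l_f ∈ {2, 4}, but neither lies in [0, 1], so no final state is reachable.
Total: 0.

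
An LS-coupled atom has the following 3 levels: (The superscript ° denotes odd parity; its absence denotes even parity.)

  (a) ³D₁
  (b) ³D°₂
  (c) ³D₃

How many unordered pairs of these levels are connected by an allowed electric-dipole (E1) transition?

(a)–(b): allowed.
(a)–(c): forbidden (parity, ΔJ).
(b)–(c): allowed.
Allowed pairs: 2 of 3.

2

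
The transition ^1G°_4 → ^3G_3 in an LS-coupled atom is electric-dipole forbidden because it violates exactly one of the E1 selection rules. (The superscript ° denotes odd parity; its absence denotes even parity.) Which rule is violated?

Parity must change: odd → even — ok.
ΔS = 0: S: 0 → 1 — fails.
ΔL = 0, ±1 (not L=0↔0): L: 4 → 4, ΔL = +0 — ok.
ΔJ = 0, ±1 (not J=0↔0): J: 4 → 3, ΔJ = -1 — ok.

the ΔS = 0 rule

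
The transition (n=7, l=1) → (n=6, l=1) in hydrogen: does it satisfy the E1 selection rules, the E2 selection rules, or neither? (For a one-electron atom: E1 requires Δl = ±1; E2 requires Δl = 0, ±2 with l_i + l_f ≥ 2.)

Δl = 1 − 1 = +0; l_i + l_f = 2.
E1 (Δl = ±1): not satisfied.
E2 (Δl = 0,±2, l_i+l_f ≥ 2): satisfied.

E2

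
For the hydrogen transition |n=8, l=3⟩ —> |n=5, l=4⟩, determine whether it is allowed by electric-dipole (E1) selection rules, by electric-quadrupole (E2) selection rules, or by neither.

Δl = 4 − 3 = +1; l_i + l_f = 7.
E1 (Δl = ±1): satisfied.
E2 (Δl = 0,±2, l_i+l_f ≥ 2): not satisfied.

E1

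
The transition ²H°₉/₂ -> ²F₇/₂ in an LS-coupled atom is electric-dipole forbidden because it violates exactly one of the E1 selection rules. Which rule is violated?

Reading off the term symbols: S 1/2→1/2, L 5→3, J 9/2→7/2, parity odd→even.
Parity must change: odd → even — ok.
ΔS = 0: S: 1/2 → 1/2 — ok.
ΔL = 0, ±1 (not L=0↔0): L: 5 → 3, ΔL = -2 — fails.
ΔJ = 0, ±1 (not J=0↔0): J: 9/2 → 7/2, ΔJ = -1 — ok.

the ΔL = 0, ±1 rule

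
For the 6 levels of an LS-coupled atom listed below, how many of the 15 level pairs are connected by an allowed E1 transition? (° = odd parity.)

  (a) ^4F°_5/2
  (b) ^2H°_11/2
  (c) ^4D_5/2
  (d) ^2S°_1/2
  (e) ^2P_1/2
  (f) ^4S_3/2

(a)–(b): forbidden (parity, ΔS, ΔL, ΔJ).
(a)–(c): allowed.
(a)–(d): forbidden (parity, ΔS, ΔL, ΔJ).
(a)–(e): forbidden (ΔS, ΔL, ΔJ).
(a)–(f): forbidden (ΔL).
(b)–(c): forbidden (ΔS, ΔL, ΔJ).
(b)–(d): forbidden (parity, ΔL, ΔJ).
(b)–(e): forbidden (ΔL, ΔJ).
(b)–(f): forbidden (ΔS, ΔL, ΔJ).
(c)–(d): forbidden (ΔS, ΔL, ΔJ).
(c)–(e): forbidden (parity, ΔS, ΔJ).
(c)–(f): forbidden (parity, ΔL).
(d)–(e): allowed.
(d)–(f): forbidden (ΔS, ΔL).
(e)–(f): forbidden (parity, ΔS).
Allowed pairs: 2 of 15.

2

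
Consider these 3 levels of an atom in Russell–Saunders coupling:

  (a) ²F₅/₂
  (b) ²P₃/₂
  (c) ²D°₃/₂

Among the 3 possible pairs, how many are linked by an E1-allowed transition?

2

(a)–(b): forbidden (parity, ΔL).
(a)–(c): allowed.
(b)–(c): allowed.
Allowed pairs: 2 of 3.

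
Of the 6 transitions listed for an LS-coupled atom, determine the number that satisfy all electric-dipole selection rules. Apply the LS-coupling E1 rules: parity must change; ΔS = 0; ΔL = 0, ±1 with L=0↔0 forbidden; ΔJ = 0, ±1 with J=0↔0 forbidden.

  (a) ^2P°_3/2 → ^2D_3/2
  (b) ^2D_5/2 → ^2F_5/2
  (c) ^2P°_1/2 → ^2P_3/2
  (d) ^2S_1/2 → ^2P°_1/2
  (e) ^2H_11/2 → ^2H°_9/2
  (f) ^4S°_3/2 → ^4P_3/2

5

(a) allowed
(b) forbidden (parity fails)
(c) allowed
(d) allowed
(e) allowed
(f) allowed
Total allowed: 5 of 6.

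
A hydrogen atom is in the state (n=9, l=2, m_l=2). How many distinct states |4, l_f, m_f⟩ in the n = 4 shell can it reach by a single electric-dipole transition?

E1 requires Δl = ±1, so l_f ∈ {1, 3}; with 0 ≤ l_f ≤ n_f−1 = 3, the allowed l_f values are {1, 3}.
For l_f = 1: m_f ∈ {m_i−1, m_i, m_i+1} ∩ [−1, 1] = {1} → 1 state.
For l_f = 3: m_f ∈ {m_i−1, m_i, m_i+1} ∩ [−3, 3] = {1, 2, 3} → 3 states.
Total: 4.

4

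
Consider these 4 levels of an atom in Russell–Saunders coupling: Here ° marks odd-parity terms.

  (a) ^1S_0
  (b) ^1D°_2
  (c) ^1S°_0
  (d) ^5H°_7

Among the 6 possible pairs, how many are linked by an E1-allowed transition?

(a)–(b): forbidden (ΔL, ΔJ).
(a)–(c): forbidden (ΔL, ΔJ).
(a)–(d): forbidden (ΔS, ΔL, ΔJ).
(b)–(c): forbidden (parity, ΔL, ΔJ).
(b)–(d): forbidden (parity, ΔS, ΔL, ΔJ).
(c)–(d): forbidden (parity, ΔS, ΔL, ΔJ).
Allowed pairs: 0 of 6.

0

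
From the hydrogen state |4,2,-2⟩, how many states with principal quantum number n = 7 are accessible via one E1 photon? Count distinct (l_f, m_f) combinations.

E1 requires Δl = ±1, so l_f ∈ {1, 3}; with 0 ≤ l_f ≤ n_f−1 = 6, the allowed l_f values are {1, 3}.
For l_f = 1: m_f ∈ {m_i−1, m_i, m_i+1} ∩ [−1, 1] = {-1} → 1 state.
For l_f = 3: m_f ∈ {m_i−1, m_i, m_i+1} ∩ [−3, 3] = {-3, -2, -1} → 3 states.
Total: 4.

4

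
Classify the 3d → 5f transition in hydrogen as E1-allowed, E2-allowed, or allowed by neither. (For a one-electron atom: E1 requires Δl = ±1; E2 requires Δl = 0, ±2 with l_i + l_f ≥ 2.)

Δl = 3 − 2 = +1; l_i + l_f = 5.
E1 (Δl = ±1): satisfied.
E2 (Δl = 0,±2, l_i+l_f ≥ 2): not satisfied.

E1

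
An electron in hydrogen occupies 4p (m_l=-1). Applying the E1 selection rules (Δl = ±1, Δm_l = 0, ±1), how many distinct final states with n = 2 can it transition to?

E1 requires Δl = ±1, so l_f ∈ {0, 2}; with 0 ≤ l_f ≤ n_f−1 = 1, the allowed l_f values are {0}.
For l_f = 0: m_f ∈ {m_i−1, m_i, m_i+1} ∩ [−0, 0] = {0} → 1 state.
Total: 1.

1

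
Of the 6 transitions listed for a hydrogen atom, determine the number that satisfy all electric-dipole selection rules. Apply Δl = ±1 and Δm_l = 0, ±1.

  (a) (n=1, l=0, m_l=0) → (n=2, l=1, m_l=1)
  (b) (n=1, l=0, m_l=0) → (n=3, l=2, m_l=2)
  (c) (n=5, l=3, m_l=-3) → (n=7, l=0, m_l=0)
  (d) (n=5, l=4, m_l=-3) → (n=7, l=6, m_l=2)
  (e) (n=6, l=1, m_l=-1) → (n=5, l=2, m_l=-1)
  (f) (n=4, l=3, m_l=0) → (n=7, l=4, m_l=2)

(a) allowed
(b) forbidden — Δl = +2 (E1 requires Δl = ±1); Δm_l = +2 (E1 requires Δm_l = 0, ±1)
(c) forbidden — Δl = -3 (E1 requires Δl = ±1); Δm_l = +3 (E1 requires Δm_l = 0, ±1)
(d) forbidden — Δl = +2 (E1 requires Δl = ±1); Δm_l = +5 (E1 requires Δm_l = 0, ±1)
(e) allowed
(f) forbidden — Δm_l = +2 (E1 requires Δm_l = 0, ±1)
Total allowed: 2 of 6.

2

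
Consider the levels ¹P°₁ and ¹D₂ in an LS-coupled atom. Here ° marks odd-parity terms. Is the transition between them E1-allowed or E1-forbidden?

Initial level: S=0, L=1, J=1, parity odd. Final level: S=0, L=2, J=2, parity even.
Parity must change: odd → even — satisfied.
ΔS = 0: S: 0 → 0 — satisfied.
ΔL = 0, ±1 (not L=0↔0): L: 1 → 2, ΔL = +1 — satisfied.
ΔJ = 0, ±1 (not J=0↔0): J: 1 → 2, ΔJ = +1 — satisfied.
All four E1 rules are satisfied.

allowed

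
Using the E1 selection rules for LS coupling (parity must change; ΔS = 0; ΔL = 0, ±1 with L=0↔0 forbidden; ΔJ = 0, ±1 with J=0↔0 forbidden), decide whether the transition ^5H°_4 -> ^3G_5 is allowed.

forbidden

Parity must change: odd → even — passes.
ΔS = 0: S: 2 → 1 — fails.
ΔL = 0, ±1 (not L=0↔0): L: 5 → 4, ΔL = -1 — passes.
ΔJ = 0, ±1 (not J=0↔0): J: 4 → 5, ΔJ = +1 — passes.
Rule(s) violated: ΔS.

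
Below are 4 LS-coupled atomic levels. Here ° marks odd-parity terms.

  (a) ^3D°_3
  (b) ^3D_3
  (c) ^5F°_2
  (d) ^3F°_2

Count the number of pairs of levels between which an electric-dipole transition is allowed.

(a)–(b): allowed.
(a)–(c): forbidden (parity, ΔS).
(a)–(d): forbidden (parity).
(b)–(c): forbidden (ΔS).
(b)–(d): allowed.
(c)–(d): forbidden (parity, ΔS).
Allowed pairs: 2 of 6.

2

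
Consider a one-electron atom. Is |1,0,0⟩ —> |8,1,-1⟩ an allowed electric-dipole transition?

allowed

Initial l = 0, final l = 1, so Δl = +1. E1 requires Δl = ±1: ok.
Δm_l = -1 − (0) = -1. E1 requires Δm_l = 0, ±1: ok.
All E1 selection rules are satisfied.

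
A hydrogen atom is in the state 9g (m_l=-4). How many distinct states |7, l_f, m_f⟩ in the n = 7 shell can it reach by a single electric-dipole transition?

4

E1 requires Δl = ±1, so l_f ∈ {3, 5}; with 0 ≤ l_f ≤ n_f−1 = 6, the allowed l_f values are {3, 5}.
For l_f = 3: m_f ∈ {m_i−1, m_i, m_i+1} ∩ [−3, 3] = {-3} → 1 state.
For l_f = 5: m_f ∈ {m_i−1, m_i, m_i+1} ∩ [−5, 5] = {-5, -4, -3} → 3 states.
Total: 4.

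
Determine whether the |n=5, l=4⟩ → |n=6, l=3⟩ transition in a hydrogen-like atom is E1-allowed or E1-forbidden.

allowed

Δl = 3 − 4 = -1; the E1 rule Δl = ±1 is satisfied.
All E1 selection rules are satisfied.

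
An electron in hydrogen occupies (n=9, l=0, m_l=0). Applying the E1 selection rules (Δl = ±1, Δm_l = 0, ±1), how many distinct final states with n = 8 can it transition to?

E1 requires Δl = ±1, so l_f ∈ {-1, 1}; with 0 ≤ l_f ≤ n_f−1 = 7, the allowed l_f values are {1}.
For l_f = 1: m_f ∈ {m_i−1, m_i, m_i+1} ∩ [−1, 1] = {-1, 0, 1} → 3 states.
Total: 3.

3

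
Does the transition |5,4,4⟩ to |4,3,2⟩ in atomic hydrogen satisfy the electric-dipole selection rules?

forbidden

Δl = 3 − 4 = -1; the E1 rule Δl = ±1 is ok.
Δm_l = 2 − (4) = -2. E1 requires Δm_l = 0, ±1: fails.
The transition is electric-dipole forbidden.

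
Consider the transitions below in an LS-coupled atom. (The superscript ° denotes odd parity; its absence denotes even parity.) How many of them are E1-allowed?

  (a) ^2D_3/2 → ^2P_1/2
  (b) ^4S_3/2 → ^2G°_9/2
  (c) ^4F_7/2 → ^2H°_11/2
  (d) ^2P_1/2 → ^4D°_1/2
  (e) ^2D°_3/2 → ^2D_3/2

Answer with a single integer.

(a) forbidden (parity fails)
(b) forbidden (ΔS, ΔL, ΔJ fail)
(c) forbidden (ΔS, ΔL, ΔJ fail)
(d) forbidden (ΔS fails)
(e) allowed
Total allowed: 1 of 5.

1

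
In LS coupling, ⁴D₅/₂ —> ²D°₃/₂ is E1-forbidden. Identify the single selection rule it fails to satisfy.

the ΔS = 0 rule

ΔJ = 0, ±1 (not J=0↔0): J: 5/2 → 3/2, ΔJ = -1 — passes.
ΔS = 0: S: 3/2 → 1/2 — fails.
ΔL = 0, ±1 (not L=0↔0): L: 2 → 2, ΔL = +0 — passes.
Parity must change: even → odd — passes.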